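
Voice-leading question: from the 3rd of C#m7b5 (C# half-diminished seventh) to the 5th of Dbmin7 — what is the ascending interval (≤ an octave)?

C#m7b5 (C# half-diminished seventh) has E as its 3rd, and Dbmin7 has Ab as its 5th.
4 letter names make it a fourth; at 4 semitones (a half step narrower than perfect) the quality is diminished.

d4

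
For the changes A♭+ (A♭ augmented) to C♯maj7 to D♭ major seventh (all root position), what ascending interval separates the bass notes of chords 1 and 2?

augmented third

The roots are A♭ and C♯.
From A♭ to C♯: 5 semitones over a third = augmented.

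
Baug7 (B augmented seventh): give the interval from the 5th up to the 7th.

The chord tones of B+7 are B D♯ F𝄪 A.
So we need the interval from F𝄪 up to A.
3 letter names make it a third; at 2 semitones (a whole step narrower than major) the quality is diminished.

diminished third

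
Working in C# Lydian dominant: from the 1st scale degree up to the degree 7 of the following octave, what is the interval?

minor fourteenth

C# lydian dominant: C# D# E# F## G# A# B.
1st scale degree = C#; degree 7 (up an octave) = B.
C# up to B is 22 semitones, a half step narrower than a major fourteenth, so the interval is minor.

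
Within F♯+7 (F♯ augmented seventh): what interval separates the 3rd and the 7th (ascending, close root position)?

F♯7#5 is spelled F♯ A♯ C𝄪 E.
3rd = A♯; 7th = E.
From A♯ to E: 6 semitones over a fifth = diminished.
That tritone between 3rd and 7th is what gives the dominant seventh its pull toward resolution.

diminished fifth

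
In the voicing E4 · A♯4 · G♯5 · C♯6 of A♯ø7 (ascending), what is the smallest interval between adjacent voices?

perfect fourth

Adjacent intervals: E4→A♯4 = augmented fourth; A♯4→G♯5 = minor seventh; G♯5→C♯6 = perfect fourth.
The smallest is G♯5 to C♯6, a perfect fourth (5 semitones).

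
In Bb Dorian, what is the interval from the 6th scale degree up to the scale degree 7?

minor second

The scale runs Bb C Db Eb F G Ab.
That puts G below Ab.
G up to Ab is 1 semitone, a half step narrower than a major second, so the interval is minor.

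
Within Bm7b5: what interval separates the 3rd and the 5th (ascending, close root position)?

Spelling the chord: B–D–F–A.
That puts D below F.
D up to F is 3 semitones, a half step narrower than a major third, so the interval is minor.

minor 3rd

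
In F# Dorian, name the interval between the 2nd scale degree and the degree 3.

Spelling F# Dorian: F# G# A B C# D# E.
The 2nd scale degree is G# and the 3rd degree is A.
G# up to A is 1 semitone, a half step narrower than a major second, so the interval is minor.

minor 2nd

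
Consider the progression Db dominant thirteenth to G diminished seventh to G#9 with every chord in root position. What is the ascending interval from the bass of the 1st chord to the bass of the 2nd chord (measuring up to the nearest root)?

The roots are Db and G.
4 letter names make it a fourth; at 6 semitones (a half step wider than perfect) the quality is augmented.

augmented fourth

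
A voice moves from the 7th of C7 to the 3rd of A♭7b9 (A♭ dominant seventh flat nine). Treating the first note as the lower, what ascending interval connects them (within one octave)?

major 2nd

C7 has B♭ as its 7th, and A♭7b9 (A♭ dominant seventh flat nine) has C as its 3rd.
From B♭ to C is 2 semitones, exactly the major second.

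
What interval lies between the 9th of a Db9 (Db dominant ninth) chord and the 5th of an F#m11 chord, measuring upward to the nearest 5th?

Db9 (Db dominant ninth) has Eb as its 9th, and F#m11 has C# as its 5th.
From Eb to C#: 10 semitones over a sixth = augmented.

A6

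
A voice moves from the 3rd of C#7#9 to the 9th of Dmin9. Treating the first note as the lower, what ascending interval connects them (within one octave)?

The 3rd of C#7#9 is E#; the 9th of Dmin9 is E.
From E# to E: 11 semitones over an octave = diminished.

diminished octave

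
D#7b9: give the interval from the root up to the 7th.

Spelling the chord: D# F## A# C# E.
The root is D# and the 7th is C#.
D# up to C# is 10 semitones, a half step narrower than a major seventh, so the interval is minor.

m7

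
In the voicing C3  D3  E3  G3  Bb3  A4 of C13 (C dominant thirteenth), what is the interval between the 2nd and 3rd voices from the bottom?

M2

Those voices are D3 and E3.
From D to E is 2 semitones, exactly the major second.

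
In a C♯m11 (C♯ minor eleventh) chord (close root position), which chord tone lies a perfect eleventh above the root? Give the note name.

C♯m11 is spelled C♯–E–G♯–B–D♯–F♯.
The root is C♯. A perfect eleventh above C♯ is F♯.
F♯ is the chord's 11th.

F#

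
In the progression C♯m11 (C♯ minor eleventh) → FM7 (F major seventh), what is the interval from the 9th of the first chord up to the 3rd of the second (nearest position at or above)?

The 9th of C♯m11 (C♯ minor eleventh) is D♯; the 3rd of FM7 (F major seventh) is A.
D♯ up to A is 6 semitones, a half step narrower than a perfect fifth, so the interval is diminished.

diminished fifth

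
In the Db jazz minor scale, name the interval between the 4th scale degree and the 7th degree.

The scale runs Db Eb Fb Gb Ab Bb C.
That puts Gb below C.
Gb up to C is 6 semitones, a half step wider than a perfect fourth, so the interval is augmented.

augmented fourth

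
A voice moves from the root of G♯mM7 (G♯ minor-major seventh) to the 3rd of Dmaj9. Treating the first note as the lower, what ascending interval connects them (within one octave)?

m7

The root of G♯mM7 (G♯ minor-major seventh) is G♯; the 3rd of Dmaj9 is F♯.
From G♯ to F♯: 10 semitones over a seventh = minor.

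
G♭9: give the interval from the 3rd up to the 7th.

Spelling the chord: G♭, B♭, D♭, F♭, A♭.
That puts B♭ below F♭.
5 letter names make it a fifth; at 6 semitones (a half step narrower than perfect) the quality is diminished.
That tritone between 3rd and 7th is what gives the dominant seventh its pull toward resolution.

diminished fifth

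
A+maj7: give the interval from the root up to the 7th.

The chord tones of Amaj7#5 are A-C#-E#-G#.
Root = A; 7th = G#.
A up to G# spans 7 letter names and 11 semitones — a major seventh.

major seventh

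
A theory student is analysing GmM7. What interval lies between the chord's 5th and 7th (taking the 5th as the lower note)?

M3

GmM7 (G minor-major seventh) is spelled G, Bb, D, F#.
That puts D below F#.
D up to F# spans 3 letter names and 4 semitones — a major third.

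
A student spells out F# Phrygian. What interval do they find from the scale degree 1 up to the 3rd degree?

F# phrygian: F# G A B C# D E.
So we need the interval from F# up to A.
3 letter names make it a third; at 3 semitones (a half step narrower than major) the quality is minor.

minor 3rd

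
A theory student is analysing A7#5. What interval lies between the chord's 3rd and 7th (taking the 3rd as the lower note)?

diminished fifth

A augmented seventh: A-C♯-E♯-G.
So we need the interval from C♯ up to G.
5 letter names make it a fifth; at 6 semitones (a half step narrower than perfect) the quality is diminished.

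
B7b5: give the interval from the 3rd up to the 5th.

B7b5: B D# F A.
3rd = D#; 5th = F.
3 letter names make it a third; at 2 semitones (a whole step narrower than major) the quality is diminished.

diminished third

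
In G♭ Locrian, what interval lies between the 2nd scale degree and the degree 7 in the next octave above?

major thirteenth

The scale runs G♭ A𝄫 B𝄫 C♭ D𝄫 E𝄫 F♭.
The 2nd scale degree is A𝄫 and the scale degree 7 (up an octave) is F♭.
Counting 13 letters and 21 half steps from A𝄫 gives a major thirteenth.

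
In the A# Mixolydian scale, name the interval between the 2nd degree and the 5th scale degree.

P4

The scale runs A# B# C## D# E# F## G#.
That puts B# below E#.
From B# to E# is 5 semitones, exactly the perfect fourth.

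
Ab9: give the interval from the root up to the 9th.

M9

Ab9: Ab–C–Eb–Gb–Bb.
So we need the interval from Ab up to Bb.
From Ab to Bb is 14 semitones, exactly the major ninth.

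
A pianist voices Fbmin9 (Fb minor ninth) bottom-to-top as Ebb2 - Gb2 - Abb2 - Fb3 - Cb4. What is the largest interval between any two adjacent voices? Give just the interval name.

M6

Adjacent intervals: Ebb2→Gb2 = major third; Gb2→Abb2 = minor second; Abb2→Fb3 = major sixth; Fb3→Cb4 = perfect fifth.
The largest is Abb2 to Fb3, a major sixth (9 semitones).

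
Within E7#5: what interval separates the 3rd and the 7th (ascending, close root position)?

diminished fifth

E7#5 is spelled E–G♯–B♯–D.
The 3rd is G♯ and the 7th is D.
G♯ up to D is 6 semitones, a half step narrower than a perfect fifth, so the interval is diminished.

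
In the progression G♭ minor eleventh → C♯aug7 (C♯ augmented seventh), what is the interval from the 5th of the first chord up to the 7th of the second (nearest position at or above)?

A6

G♭ minor eleventh has D♭ as its 5th, and C♯aug7 (C♯ augmented seventh) has B as its 7th.
D♭ up to B is 10 semitones, a half step wider than a major sixth, so the interval is augmented.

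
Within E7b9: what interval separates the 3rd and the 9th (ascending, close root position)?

E7b9 (E dominant seventh flat nine): E-G♯-B-D-F.
That puts G♯ below F.
G♯ up to F is 9 semitones, a whole step narrower than a major seventh, so the interval is diminished.

diminished seventh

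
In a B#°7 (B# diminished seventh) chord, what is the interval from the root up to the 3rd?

Spelling the chord: B# D# F# A.
That puts B# below D#.
B# up to D# is 3 semitones, a half step narrower than a major third, so the interval is minor.

minor third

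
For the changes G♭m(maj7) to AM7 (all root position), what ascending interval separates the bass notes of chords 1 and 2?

augmented second

The roots are G♭ and A.
From G♭ to A: 3 semitones over a second = augmented.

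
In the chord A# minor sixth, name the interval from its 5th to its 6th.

The chord tones of A#min6 (A# minor sixth) are A#–C#–E#–F##.
So we need the interval from E# up to F##.
E# up to F## spans 2 letter names and 2 semitones — a major second.

M2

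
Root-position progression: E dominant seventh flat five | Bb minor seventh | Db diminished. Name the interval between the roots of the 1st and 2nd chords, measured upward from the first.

The roots are E and Bb.
5 letter names make it a fifth; at 6 semitones (a half step narrower than perfect) the quality is diminished.

diminished fifth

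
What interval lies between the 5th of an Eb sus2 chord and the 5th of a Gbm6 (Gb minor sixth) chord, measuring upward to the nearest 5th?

minor 3rd

The 5th of Eb sus2 is Bb; the 5th of Gbm6 (Gb minor sixth) is Db.
3 letter names make it a third; at 3 semitones (a half step narrower than major) the quality is minor.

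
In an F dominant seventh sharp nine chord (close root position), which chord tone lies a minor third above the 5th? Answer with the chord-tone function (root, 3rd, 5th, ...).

Spelling the chord: F, A, C, Eb, G#.
The 5th is C. A minor third above C is Eb.
Eb is the chord's 7th.

7th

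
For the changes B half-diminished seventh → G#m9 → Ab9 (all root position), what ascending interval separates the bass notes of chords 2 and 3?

The roots are G# and Ab.
2 letter names make it a second; at 0 semitones (a whole step narrower than major) the quality is diminished.

diminished second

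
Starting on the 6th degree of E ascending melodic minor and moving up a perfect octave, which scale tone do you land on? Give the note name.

C#

The scale is E F# G A B C# D#.
The 6th degree is C#; a perfect octave above that is C# — scale degree 6.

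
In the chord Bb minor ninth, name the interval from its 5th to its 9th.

Bbmin9 (Bb minor ninth) is spelled Bb, Db, F, Ab, C.
5th = F; 9th = C.
F up to C spans 5 letter names and 7 semitones — a perfect fifth.

P5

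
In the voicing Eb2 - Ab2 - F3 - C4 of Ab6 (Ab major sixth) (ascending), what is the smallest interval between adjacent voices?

Adjacent intervals: Eb2→Ab2 = perfect fourth; Ab2→F3 = major sixth; F3→C4 = perfect fifth.
The smallest is Eb2 to Ab2, a perfect fourth (5 semitones).

perfect fourth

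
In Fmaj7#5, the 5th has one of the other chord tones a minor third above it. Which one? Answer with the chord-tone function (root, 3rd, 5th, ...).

7th

Spelling the chord: F, A, C#, E.
The 5th is C#. A minor third above C# is E.
E is the chord's 7th.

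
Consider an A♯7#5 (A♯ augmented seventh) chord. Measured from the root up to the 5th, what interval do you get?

augmented fifth

Spelling the chord: A♯ C𝄪 E𝄪 G♯.
That puts A♯ below E𝄪.
5 letter names make it a fifth; at 8 semitones (a half step wider than perfect) the quality is augmented.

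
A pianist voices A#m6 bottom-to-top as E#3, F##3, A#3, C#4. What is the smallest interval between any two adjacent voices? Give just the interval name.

major second

Adjacent intervals: E#3→F##3 = major second; F##3→A#3 = minor third; A#3→C#4 = minor third.
The smallest is E#3 to F##3, a major second (2 semitones).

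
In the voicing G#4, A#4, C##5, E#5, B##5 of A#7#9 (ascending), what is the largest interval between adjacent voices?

Adjacent intervals: G#4→A#4 = major second; A#4→C##5 = major third; C##5→E#5 = minor third; E#5→B##5 = augmented fifth.
The largest is E#5 to B##5, an augmented fifth (8 semitones).

augmented fifth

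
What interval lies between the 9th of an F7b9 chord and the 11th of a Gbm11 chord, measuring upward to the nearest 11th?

F7b9 has Gb as its 9th, and Gbm11 has Cb as its 11th.
Gb up to Cb spans 4 letter names and 5 semitones — a perfect fourth.

perfect fourth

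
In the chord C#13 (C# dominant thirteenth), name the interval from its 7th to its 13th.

The chord tones of C#13 are C# E# G# B D# A#.
The 7th is B and the 13th is A#.
B up to A# spans 7 letter names and 11 semitones — a major seventh.

major seventh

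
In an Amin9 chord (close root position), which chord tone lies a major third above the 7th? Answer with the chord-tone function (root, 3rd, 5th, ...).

9th

The chord tones of Amin9 are A-C-E-G-B.
The 7th is G. A major third above G is B.
B is the chord's 9th.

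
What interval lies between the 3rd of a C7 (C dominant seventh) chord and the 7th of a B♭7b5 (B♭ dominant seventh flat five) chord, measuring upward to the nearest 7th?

diminished fourth

The 3rd of C7 (C dominant seventh) is E; the 7th of B♭7b5 (B♭ dominant seventh flat five) is A♭.
4 letter names make it a fourth; at 4 semitones (a half step narrower than perfect) the quality is diminished.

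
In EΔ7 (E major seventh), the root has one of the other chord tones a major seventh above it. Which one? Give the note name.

The chord tones of EM7 are E–G#–B–D#.
The root is E. A major seventh above E is D#.
D# is the chord's 7th.

D#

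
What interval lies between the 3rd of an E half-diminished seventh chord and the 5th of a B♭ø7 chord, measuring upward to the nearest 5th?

d7

E half-diminished seventh has G as its 3rd, and B♭ø7 has F♭ as its 5th.
From G to F♭: 9 semitones over a seventh = diminished.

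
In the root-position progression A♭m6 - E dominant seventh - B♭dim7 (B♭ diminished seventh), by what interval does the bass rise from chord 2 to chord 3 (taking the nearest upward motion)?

The roots are E and B♭.
From E to B♭: 6 semitones over a fifth = diminished.

diminished 5th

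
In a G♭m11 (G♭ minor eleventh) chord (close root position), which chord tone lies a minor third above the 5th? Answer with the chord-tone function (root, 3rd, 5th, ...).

The chord tones of G♭m11 are G♭–B𝄫–D♭–F♭–A♭–C♭.
The 5th is D♭. A minor third above D♭ is F♭.
F♭ is the chord's 7th.

7th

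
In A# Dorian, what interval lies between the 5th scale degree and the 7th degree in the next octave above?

Spelling A# Dorian: A# B# C# D# E# F## G#.
That puts E# below G#.
From E# to G#: 15 semitones over a tenth = minor.

minor tenth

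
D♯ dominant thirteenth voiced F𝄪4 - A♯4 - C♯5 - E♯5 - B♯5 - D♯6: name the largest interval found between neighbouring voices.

Adjacent intervals: F𝄪4→A♯4 = minor third; A♯4→C♯5 = minor third; C♯5→E♯5 = major third; E♯5→B♯5 = perfect fifth; B♯5→D♯6 = minor third.
The largest is E♯5 to B♯5, a perfect fifth (7 semitones).

perfect fifth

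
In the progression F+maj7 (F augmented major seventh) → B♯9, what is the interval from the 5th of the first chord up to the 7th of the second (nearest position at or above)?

F+maj7 (F augmented major seventh) has C♯ as its 5th, and B♯9 has A♯ as its 7th.
Counting 6 letters and 9 half steps from C♯ gives a major sixth.

major sixth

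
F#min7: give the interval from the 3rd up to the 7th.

Spelling the chord: F# A C# E.
That puts A below E.
Counting 5 letters and 7 half steps from A gives a perfect fifth.

perfect fifth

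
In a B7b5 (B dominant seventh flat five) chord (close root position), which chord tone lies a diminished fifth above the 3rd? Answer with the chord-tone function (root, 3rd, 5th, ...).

7th

B7b5 (B dominant seventh flat five) is spelled B–D#–F–A.
The 3rd is D#. A diminished fifth above D# is A.
A is the chord's 7th.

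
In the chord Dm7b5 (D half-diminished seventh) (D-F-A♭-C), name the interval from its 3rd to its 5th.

minor third

3rd = F; 5th = A♭.
3 letter names make it a third; at 3 semitones (a half step narrower than major) the quality is minor.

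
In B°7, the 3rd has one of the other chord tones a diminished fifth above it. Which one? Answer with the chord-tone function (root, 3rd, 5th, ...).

The chord tones of B°7 (B diminished seventh) are B D F A♭.
The 3rd is D. A diminished fifth above D is A♭.
A♭ is the chord's 7th.

7th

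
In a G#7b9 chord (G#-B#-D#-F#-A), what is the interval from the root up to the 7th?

Root = G#; 7th = F#.
G# up to F# is 10 semitones, a half step narrower than a major seventh, so the interval is minor.

minor seventh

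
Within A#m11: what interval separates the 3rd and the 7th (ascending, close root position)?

Spelling the chord: A# C# E# G# B# D#.
So we need the interval from C# up to G#.
From C# to G# is 7 semitones, exactly the perfect fifth.

perfect fifth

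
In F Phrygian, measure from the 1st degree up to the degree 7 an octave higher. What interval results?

The scale runs F Gb Ab Bb C Db Eb.
That puts F below Eb.
14 letter names make it a fourteenth; at 22 semitones (a half step narrower than major) the quality is minor.

m14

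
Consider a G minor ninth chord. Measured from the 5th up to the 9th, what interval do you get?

perfect 5th

The chord tones of Gmin9 are G-Bb-D-F-A.
5th = D; 9th = A.
From D to A is 7 semitones, exactly the perfect fifth.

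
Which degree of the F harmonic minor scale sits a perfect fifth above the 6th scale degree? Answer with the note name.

Ab

The scale is F G Ab Bb C Db E.
The 6th scale degree is Db; a perfect fifth above that is Ab — scale degree 3.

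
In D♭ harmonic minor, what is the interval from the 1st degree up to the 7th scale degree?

The scale runs D♭ E♭ F♭ G♭ A♭ B𝄫 C.
So we need the interval from D♭ up to C.
Counting 7 letters and 11 half steps from D♭ gives a major seventh.

M7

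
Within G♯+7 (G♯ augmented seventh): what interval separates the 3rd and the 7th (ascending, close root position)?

diminished fifth

G♯aug7 (G♯ augmented seventh): G♯-B♯-D𝄪-F♯.
3rd = B♯; 7th = F♯.
5 letter names make it a fifth; at 6 semitones (a half step narrower than perfect) the quality is diminished.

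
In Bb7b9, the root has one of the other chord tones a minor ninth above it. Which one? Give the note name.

The chord tones of Bb7b9 are Bb, D, F, Ab, Cb.
The root is Bb. A minor ninth above Bb is Cb.
Cb is the chord's 9th.

Cb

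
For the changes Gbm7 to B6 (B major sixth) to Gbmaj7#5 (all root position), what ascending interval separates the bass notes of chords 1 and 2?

augmented third

The roots are Gb and B.
From Gb to B: 5 semitones over a third = augmented.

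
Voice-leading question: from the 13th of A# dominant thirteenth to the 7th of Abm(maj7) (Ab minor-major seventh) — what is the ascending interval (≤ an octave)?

The 13th of A# dominant thirteenth is F##; the 7th of Abm(maj7) (Ab minor-major seventh) is G.
From F## to G: 0 semitones over a second = diminished.

diminished 2nd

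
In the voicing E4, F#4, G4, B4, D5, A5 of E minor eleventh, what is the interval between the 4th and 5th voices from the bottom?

Those voices are B4 and D5.
From B to D: 3 semitones over a third = minor.

minor 3rd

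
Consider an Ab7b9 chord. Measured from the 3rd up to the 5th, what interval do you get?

minor 3rd

Spelling the chord: Ab-C-Eb-Gb-Bbb.
So we need the interval from C up to Eb.
C up to Eb is 3 semitones, a half step narrower than a major third, so the interval is minor.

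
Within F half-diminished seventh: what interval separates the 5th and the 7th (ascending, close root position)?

major third

Spelling the chord: F Ab Cb Eb.
5th = Cb; 7th = Eb.
Cb up to Eb spans 3 letter names and 4 semitones — a major third.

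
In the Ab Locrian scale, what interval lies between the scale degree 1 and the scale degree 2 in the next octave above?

Ab locrian: Ab Bbb Cb Db Ebb Fb Gb.
Scale degree 1 = Ab; degree 2 (up an octave) = Bbb.
Ab up to Bbb is 13 semitones, a half step narrower than a major ninth, so the interval is minor.

minor 9th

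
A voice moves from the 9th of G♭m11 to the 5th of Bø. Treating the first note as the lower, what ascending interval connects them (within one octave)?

G♭m11 has A♭ as its 9th, and Bø has F as its 5th.
Counting 6 letters and 9 half steps from A♭ gives a major sixth.

major sixth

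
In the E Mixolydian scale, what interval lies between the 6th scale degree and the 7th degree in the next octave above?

minor 9th

E mixolydian: E F♯ G♯ A B C♯ D.
6th scale degree = C♯; 7th scale degree (up an octave) = D.
From C♯ to D: 13 semitones over a ninth = minor.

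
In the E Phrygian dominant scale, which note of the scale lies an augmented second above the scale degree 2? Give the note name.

The scale is E F G# A B C D.
The scale degree 2 is F; an augmented second above that is G# — scale degree 3.

G#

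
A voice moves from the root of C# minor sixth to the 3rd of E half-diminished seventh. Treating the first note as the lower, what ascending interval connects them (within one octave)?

The root of C# minor sixth is C#; the 3rd of E half-diminished seventh is G.
5 letter names make it a fifth; at 6 semitones (a half step narrower than perfect) the quality is diminished.

diminished 5th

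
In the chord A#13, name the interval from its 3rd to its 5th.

minor third

A#13 (A# dominant thirteenth) is spelled A#–C##–E#–G#–B#–F##.
The 3rd is C## and the 5th is E#.
From C## to E#: 3 semitones over a third = minor.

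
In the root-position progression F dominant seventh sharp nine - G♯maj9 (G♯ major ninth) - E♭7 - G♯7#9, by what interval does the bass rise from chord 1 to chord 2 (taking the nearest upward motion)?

The roots are F and G♯.
F up to G♯ is 3 semitones, a half step wider than a major second, so the interval is augmented.

augmented second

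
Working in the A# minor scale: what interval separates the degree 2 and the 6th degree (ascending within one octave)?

diminished 5th

A# natural minor: A# B# C# D# E# F# G#.
That puts B# below F#.
B# up to F# is 6 semitones, a half step narrower than a perfect fifth, so the interval is diminished.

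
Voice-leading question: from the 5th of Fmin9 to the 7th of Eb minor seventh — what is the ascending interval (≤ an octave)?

minor 2nd

The 5th of Fmin9 is C; the 7th of Eb minor seventh is Db.
2 letter names make it a second; at 1 semitone (a half step narrower than major) the quality is minor.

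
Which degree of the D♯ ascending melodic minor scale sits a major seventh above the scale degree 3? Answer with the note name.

The scale is D♯ E♯ F♯ G♯ A♯ B♯ C𝄪.
The scale degree 3 is F♯; a major seventh above that is E♯ — scale degree 2.

E#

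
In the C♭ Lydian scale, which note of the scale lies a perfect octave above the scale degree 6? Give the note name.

The scale is C♭ D♭ E♭ F G♭ A♭ B♭.
The scale degree 6 is A♭; a perfect octave above that is A♭ — scale degree 6.

Ab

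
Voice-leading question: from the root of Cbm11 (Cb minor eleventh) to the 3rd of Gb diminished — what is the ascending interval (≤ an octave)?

m7

The root of Cbm11 (Cb minor eleventh) is Cb; the 3rd of Gb diminished is Bbb.
7 letter names make it a seventh; at 10 semitones (a half step narrower than major) the quality is minor.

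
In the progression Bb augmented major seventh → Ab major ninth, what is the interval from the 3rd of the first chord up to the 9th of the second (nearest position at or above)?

The 3rd of Bb augmented major seventh is D; the 9th of Ab major ninth is Bb.
D up to Bb is 8 semitones, a half step narrower than a major sixth, so the interval is minor.

m6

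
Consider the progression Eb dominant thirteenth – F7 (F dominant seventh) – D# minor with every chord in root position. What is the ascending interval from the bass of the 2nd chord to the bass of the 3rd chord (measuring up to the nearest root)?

A6

The roots are F and D#.
F up to D# is 10 semitones, a half step wider than a major sixth, so the interval is augmented.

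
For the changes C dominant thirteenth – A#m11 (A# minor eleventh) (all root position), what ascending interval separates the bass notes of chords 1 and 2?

augmented sixth

The roots are C and A#.
6 letter names make it a sixth; at 10 semitones (a half step wider than major) the quality is augmented.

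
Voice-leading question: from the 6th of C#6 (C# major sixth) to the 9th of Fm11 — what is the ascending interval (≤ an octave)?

C#6 (C# major sixth) has A# as its 6th, and Fm11 has G as its 9th.
From A# to G: 9 semitones over a seventh = diminished.

diminished seventh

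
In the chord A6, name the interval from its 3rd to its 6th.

The chord tones of A major sixth are A C♯ E F♯.
So we need the interval from C♯ up to F♯.
From C♯ to F♯ is 5 semitones, exactly the perfect fourth.

P4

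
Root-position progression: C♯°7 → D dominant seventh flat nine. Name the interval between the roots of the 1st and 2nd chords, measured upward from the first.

minor second

The roots are C♯ and D.
2 letter names make it a second; at 1 semitone (a half step narrower than major) the quality is minor.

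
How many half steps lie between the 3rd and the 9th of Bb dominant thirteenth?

10

Bb13 is spelled Bb–D–F–Ab–C–G.
D to C is a minor seventh: 10 semitones.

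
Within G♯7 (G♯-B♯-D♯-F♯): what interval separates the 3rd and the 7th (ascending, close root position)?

3rd = B♯; 7th = F♯.
From B♯ to F♯: 6 semitones over a fifth = diminished.
That tritone between 3rd and 7th is what gives the dominant seventh its pull toward resolution.

diminished fifth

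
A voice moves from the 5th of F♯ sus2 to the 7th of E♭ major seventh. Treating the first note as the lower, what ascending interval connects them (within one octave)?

minor 2nd

F♯ sus2 has C♯ as its 5th, and E♭ major seventh has D as its 7th.
2 letter names make it a second; at 1 semitone (a half step narrower than major) the quality is minor.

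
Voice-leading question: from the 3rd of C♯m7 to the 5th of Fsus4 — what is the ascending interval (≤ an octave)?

C♯m7 has E as its 3rd, and Fsus4 has C as its 5th.
E up to C is 8 semitones, a half step narrower than a major sixth, so the interval is minor.

minor 6th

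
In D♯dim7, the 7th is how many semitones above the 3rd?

The chord tones of D♯°7 are D♯ F♯ A C.
F♯ to C is a diminished fifth: 6 semitones.

6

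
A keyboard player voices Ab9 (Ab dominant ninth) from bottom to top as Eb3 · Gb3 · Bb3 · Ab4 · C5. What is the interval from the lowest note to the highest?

major thirteenth

The outer voices are Eb3 and C5.
From Eb to C is 21 semitones, exactly the major thirteenth.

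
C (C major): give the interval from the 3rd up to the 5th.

minor third

The chord tones of C major are C, E, G.
The 3rd is E and the 5th is G.
E up to G is 3 semitones, a half step narrower than a major third, so the interval is minor.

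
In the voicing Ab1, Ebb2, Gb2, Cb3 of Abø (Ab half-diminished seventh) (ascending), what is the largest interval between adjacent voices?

Adjacent intervals: Ab1→Ebb2 = diminished fifth; Ebb2→Gb2 = major third; Gb2→Cb3 = perfect fourth.
The largest is Ab1 to Ebb2, a diminished fifth (6 semitones).

diminished fifth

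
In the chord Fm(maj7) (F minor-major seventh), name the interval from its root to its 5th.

perfect 5th

Spelling the chord: F A♭ C E.
That puts F below C.
F up to C spans 5 letter names and 7 semitones — a perfect fifth.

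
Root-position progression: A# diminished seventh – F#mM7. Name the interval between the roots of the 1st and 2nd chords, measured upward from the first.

minor sixth

The roots are A# and F#.
6 letter names make it a sixth; at 8 semitones (a half step narrower than major) the quality is minor.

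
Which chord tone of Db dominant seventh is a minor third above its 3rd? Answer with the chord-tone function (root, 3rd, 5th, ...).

The chord tones of Db dominant seventh are Db, F, Ab, Cb.
The 3rd is F. A minor third above F is Ab.
Ab is the chord's 5th.

5th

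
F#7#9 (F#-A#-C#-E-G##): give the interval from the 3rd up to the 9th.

major 7th

That puts A# below G##.
Counting 7 letters and 11 half steps from A# gives a major seventh.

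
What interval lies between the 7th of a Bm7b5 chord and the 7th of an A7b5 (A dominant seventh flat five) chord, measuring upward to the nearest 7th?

m7

The 7th of Bm7b5 is A; the 7th of A7b5 (A dominant seventh flat five) is G.
7 letter names make it a seventh; at 10 semitones (a half step narrower than major) the quality is minor.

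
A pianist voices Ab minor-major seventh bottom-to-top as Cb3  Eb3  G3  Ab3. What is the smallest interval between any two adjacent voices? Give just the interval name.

Adjacent intervals: Cb3→Eb3 = major third; Eb3→G3 = major third; G3→Ab3 = minor second.
The smallest is G3 to Ab3, a minor second (1 semitone).

minor 2nd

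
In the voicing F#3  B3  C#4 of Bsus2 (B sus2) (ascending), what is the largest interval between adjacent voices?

Adjacent intervals: F#3→B3 = perfect fourth; B3→C#4 = major second.
The largest is F#3 to B3, a perfect fourth (5 semitones).

perfect 4th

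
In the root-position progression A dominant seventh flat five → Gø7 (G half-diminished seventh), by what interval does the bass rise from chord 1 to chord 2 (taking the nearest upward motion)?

The roots are A and G.
7 letter names make it a seventh; at 10 semitones (a half step narrower than major) the quality is minor.

minor seventh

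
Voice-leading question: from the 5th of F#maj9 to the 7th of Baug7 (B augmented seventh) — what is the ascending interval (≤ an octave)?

F#maj9 has C# as its 5th, and Baug7 (B augmented seventh) has A as its 7th.
From C# to A: 8 semitones over a sixth = minor.

minor 6th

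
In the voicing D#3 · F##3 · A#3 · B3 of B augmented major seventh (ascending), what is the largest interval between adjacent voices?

Adjacent intervals: D#3→F##3 = major third; F##3→A#3 = minor third; A#3→B3 = minor second.
The largest is D#3 to F##3, a major third (4 semitones).

major third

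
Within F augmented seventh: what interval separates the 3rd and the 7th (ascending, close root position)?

Spelling the chord: F–A–C#–Eb.
3rd = A; 7th = Eb.
5 letter names make it a fifth; at 6 semitones (a half step narrower than perfect) the quality is diminished.
This 3–7 tritone is the characteristic tension at the heart of the dominant sound.

d5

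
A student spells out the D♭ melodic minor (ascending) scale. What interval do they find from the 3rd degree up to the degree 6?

D♭ melodic minor: D♭ E♭ F♭ G♭ A♭ B♭ C.
So we need the interval from F♭ up to B♭.
4 letter names make it a fourth; at 6 semitones (a half step wider than perfect) the quality is augmented.

augmented 4th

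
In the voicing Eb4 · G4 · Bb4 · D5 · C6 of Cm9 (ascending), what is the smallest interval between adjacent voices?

Adjacent intervals: Eb4→G4 = major third; G4→Bb4 = minor third; Bb4→D5 = major third; D5→C6 = minor seventh.
The smallest is G4 to Bb4, a minor third (3 semitones).

minor third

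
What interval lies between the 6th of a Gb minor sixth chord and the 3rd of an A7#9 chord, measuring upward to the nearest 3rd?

augmented sixth

Gb minor sixth has Eb as its 6th, and A7#9 has C# as its 3rd.
6 letter names make it a sixth; at 10 semitones (a half step wider than major) the quality is augmented.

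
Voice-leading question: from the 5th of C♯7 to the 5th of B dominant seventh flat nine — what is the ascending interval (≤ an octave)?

The 5th of C♯7 is G♯; the 5th of B dominant seventh flat nine is F♯.
7 letter names make it a seventh; at 10 semitones (a half step narrower than major) the quality is minor.

minor 7th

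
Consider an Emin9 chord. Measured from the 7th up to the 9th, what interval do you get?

The chord tones of Em9 (E minor ninth) are E–G–B–D–F#.
So we need the interval from D up to F#.
Counting 3 letters and 4 half steps from D gives a major third.

M3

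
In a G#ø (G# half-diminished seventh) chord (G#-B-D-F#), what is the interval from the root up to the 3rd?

That puts G# below B.
G# up to B is 3 semitones, a half step narrower than a major third, so the interval is minor.

minor third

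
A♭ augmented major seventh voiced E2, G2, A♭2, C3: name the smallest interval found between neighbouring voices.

minor 2nd

Adjacent intervals: E2→G2 = minor third; G2→A♭2 = minor second; A♭2→C3 = major third.
The smallest is G2 to A♭2, a minor second (1 semitone).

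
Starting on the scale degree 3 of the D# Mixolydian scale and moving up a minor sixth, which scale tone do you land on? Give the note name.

The scale is D# E# F## G# A# B# C#.
The scale degree 3 is F##; a minor sixth above that is D# — scale degree 1.

D#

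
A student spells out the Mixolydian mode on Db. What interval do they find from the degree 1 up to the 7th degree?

Spelling the Mixolydian mode on Db: Db Eb F Gb Ab Bb Cb.
Degree 1 = Db; 7th scale degree = Cb.
From Db to Cb: 10 semitones over a seventh = minor.

minor seventh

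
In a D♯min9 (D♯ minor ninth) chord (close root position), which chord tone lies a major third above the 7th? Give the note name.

D♯ minor ninth is spelled D♯–F♯–A♯–C♯–E♯.
The 7th is C♯. A major third above C♯ is E♯.
E♯ is the chord's 9th.

E#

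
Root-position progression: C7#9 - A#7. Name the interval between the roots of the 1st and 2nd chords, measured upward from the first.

augmented 6th

The roots are C and A#.
6 letter names make it a sixth; at 10 semitones (a half step wider than major) the quality is augmented.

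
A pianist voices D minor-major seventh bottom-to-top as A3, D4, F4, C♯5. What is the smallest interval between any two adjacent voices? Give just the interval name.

Adjacent intervals: A3→D4 = perfect fourth; D4→F4 = minor third; F4→C♯5 = augmented fifth.
The smallest is D4 to F4, a minor third (3 semitones).

minor third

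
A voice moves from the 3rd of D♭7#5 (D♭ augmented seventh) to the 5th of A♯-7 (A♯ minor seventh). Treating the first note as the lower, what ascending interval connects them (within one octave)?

The 3rd of D♭7#5 (D♭ augmented seventh) is F; the 5th of A♯-7 (A♯ minor seventh) is E♯.
F up to E♯ is 12 semitones, a half step wider than a major seventh, so the interval is augmented.

augmented seventh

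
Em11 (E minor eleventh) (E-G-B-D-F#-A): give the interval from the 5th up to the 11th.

minor 7th

5th = B; 11th = A.
B up to A is 10 semitones, a half step narrower than a major seventh, so the interval is minor.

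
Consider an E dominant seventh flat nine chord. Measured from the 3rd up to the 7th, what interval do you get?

E7b9 is spelled E–G#–B–D–F.
3rd = G#; 7th = D.
5 letter names make it a fifth; at 6 semitones (a half step narrower than perfect) the quality is diminished.
That tritone between 3rd and 7th is what gives the dominant seventh its pull toward resolution.

diminished 5th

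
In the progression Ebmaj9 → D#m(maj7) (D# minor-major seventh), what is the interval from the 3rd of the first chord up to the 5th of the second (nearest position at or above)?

The 3rd of Ebmaj9 is G; the 5th of D#m(maj7) (D# minor-major seventh) is A#.
From G to A#: 3 semitones over a second = augmented.

augmented second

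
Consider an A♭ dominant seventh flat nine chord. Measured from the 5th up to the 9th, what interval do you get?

A♭7b9 (A♭ dominant seventh flat nine): A♭-C-E♭-G♭-B𝄫.
The 5th is E♭ and the 9th is B𝄫.
From E♭ to B𝄫: 6 semitones over a fifth = diminished.

d5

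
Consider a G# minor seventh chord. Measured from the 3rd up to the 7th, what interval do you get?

P5

G# minor seventh is spelled G#–B–D#–F#.
That puts B below F#.
From B to F# is 7 semitones, exactly the perfect fifth.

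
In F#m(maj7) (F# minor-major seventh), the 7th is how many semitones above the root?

F#mM7 is spelled F#–A–C#–E#.
F# to E# is a major seventh: 11 semitones.

11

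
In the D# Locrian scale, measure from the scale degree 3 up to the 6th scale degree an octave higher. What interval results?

D# locrian: D# E F# G# A B C#.
Scale degree 3 = F#; 6th degree (up an octave) = B.
From F# to B is 17 semitones, exactly the perfect eleventh.

perfect eleventh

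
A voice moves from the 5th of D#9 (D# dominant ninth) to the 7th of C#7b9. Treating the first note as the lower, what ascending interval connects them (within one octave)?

minor 2nd

The 5th of D#9 (D# dominant ninth) is A#; the 7th of C#7b9 is B.
From A# to B: 1 semitone over a second = minor.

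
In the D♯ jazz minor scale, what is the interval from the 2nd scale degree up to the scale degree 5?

perfect fourth

The scale runs D♯ E♯ F♯ G♯ A♯ B♯ C𝄪.
So we need the interval from E♯ up to A♯.
From E♯ to A♯ is 5 semitones, exactly the perfect fourth.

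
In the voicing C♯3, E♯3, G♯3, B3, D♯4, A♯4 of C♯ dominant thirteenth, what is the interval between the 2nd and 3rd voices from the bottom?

Those voices are E♯3 and G♯3.
3 letter names make it a third; at 3 semitones (a half step narrower than major) the quality is minor.

minor third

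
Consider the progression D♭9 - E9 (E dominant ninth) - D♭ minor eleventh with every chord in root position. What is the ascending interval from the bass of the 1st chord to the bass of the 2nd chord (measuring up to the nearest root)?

The roots are D♭ and E.
D♭ up to E is 3 semitones, a half step wider than a major second, so the interval is augmented.

augmented second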